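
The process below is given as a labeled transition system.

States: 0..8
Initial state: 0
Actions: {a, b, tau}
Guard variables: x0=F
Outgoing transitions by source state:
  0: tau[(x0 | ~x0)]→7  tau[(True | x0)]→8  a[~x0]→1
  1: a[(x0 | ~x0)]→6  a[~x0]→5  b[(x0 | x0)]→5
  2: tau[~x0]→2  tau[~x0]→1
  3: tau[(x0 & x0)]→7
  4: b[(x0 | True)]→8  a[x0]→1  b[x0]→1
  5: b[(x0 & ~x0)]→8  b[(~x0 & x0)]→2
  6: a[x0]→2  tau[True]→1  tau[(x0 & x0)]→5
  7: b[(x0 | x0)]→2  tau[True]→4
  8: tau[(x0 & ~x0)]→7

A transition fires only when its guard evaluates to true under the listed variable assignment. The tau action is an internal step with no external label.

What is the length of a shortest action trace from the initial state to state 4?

BFS to 4:
  L0 = {0}
  L1 = {1,7,8}
  L2 = {4,5,6}
4 enters at depth 2; path tau·tau

Answer: 2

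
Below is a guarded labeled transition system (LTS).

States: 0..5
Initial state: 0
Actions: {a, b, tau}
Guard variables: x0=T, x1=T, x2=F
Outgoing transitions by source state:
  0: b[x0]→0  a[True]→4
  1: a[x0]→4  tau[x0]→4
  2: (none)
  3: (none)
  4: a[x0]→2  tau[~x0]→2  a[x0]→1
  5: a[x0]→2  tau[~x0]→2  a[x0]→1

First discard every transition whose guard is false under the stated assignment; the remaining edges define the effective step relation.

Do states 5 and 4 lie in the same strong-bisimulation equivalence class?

Compute ~ classes (split until stable):
  π0 = {{0,1,2,3,4,5}}
  π1 = {{0},{1},{2,3},{4,5}}
stable after 2 split(s): 4 block(s)
5∈{4,5}, 4∈{4,5}

Answer: BISIMILAR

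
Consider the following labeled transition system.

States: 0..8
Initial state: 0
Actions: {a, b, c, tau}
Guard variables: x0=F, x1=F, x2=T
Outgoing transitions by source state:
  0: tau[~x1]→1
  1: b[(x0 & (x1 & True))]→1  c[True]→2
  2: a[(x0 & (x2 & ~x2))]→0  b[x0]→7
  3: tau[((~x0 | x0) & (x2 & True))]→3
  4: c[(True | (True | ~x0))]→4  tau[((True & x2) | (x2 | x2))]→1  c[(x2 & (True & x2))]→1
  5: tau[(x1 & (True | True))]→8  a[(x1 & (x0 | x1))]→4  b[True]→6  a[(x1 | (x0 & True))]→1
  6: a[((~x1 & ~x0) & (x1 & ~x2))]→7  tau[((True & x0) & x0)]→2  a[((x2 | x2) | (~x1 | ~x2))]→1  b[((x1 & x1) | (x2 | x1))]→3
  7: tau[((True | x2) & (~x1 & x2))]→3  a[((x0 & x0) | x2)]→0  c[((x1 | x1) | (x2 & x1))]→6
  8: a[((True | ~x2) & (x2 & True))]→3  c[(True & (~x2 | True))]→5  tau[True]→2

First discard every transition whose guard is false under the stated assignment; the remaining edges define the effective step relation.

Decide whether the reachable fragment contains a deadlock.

Reachable = {0,1,2}
  0: tau→1  [1 out]
  1: c→2  [1 out]
  2: ∅  [deadlock]
Path to 2: tau·c

Answer: DEADLOCK at state 2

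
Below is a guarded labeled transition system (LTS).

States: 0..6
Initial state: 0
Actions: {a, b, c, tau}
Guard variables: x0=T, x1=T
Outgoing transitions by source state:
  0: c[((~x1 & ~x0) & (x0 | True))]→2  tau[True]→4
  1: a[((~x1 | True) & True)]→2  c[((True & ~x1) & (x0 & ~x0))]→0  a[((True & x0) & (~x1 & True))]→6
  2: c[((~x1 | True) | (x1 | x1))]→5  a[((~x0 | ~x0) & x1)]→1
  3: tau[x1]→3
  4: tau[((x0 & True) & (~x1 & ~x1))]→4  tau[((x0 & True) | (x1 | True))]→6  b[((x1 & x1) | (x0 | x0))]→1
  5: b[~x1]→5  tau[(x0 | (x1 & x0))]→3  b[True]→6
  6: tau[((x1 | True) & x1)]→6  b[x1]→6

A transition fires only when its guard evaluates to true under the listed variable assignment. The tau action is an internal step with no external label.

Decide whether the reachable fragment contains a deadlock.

Answer: DEADLOCK-FREE

Analysis:
R = {0,1,2,3,4,5,6}
  0: tau→4  [deg 1]
  1: a→2  [deg 1]
  2: c→5  [deg 1]
  3: tau→3  [deg 1]
  4: b→1  tau→6  [deg 2]
  5: b→6  tau→3  [deg 2]
  6: b→6  tau→6  [deg 2]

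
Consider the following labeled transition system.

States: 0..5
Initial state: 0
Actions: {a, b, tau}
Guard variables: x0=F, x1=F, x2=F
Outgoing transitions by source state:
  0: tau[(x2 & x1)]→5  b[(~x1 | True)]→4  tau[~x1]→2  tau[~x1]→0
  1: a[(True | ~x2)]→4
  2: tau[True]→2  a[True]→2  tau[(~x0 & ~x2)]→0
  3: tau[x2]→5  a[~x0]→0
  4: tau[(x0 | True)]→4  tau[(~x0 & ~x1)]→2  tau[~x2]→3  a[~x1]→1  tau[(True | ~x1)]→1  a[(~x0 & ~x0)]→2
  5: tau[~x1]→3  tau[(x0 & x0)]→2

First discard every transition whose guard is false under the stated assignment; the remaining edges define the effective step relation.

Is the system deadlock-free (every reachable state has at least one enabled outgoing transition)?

Reachable = {0,1,2,3,4}
  0: b→4  tau→0  tau→2  [deg 3]
  1: a→4  [deg 1]
  2: a→2  tau→0  tau→2  [deg 3]
  3: a→0  [deg 1]
  4: a→1  a→2  tau→1  tau→2  tau→3  tau→4  [deg 6]

Answer: DEADLOCK-FREE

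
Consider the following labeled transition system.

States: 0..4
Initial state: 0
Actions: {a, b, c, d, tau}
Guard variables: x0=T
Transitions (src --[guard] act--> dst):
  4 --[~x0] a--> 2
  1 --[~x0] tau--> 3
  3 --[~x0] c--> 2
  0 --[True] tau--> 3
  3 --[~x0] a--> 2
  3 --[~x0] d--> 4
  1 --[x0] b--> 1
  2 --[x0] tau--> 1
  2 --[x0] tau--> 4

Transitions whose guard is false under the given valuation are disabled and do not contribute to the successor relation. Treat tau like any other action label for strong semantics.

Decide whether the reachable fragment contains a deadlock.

Answer: DEADLOCK at state 3

Trace:
R = {0,3}
  0: tau→3  [1 out]
  3: ∅  [STUCK]
trace reaching 3: tau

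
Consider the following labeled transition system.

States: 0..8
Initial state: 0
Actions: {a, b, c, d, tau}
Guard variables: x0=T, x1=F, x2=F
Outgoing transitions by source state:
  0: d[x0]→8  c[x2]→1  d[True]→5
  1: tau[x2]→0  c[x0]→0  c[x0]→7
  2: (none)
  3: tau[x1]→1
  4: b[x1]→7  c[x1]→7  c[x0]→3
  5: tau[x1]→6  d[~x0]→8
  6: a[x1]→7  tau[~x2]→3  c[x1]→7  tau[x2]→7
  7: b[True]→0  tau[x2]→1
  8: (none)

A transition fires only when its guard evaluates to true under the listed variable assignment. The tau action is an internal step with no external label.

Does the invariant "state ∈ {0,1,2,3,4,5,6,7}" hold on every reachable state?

Inv-set: {0,1,2,3,4,5,6,7}
Reach set: {0,5,8}
  0: ok
  5: ok
  8: ✗ unsafe
counterexample path to 8: d

Answer: INVARIANT VIOLATED at state 8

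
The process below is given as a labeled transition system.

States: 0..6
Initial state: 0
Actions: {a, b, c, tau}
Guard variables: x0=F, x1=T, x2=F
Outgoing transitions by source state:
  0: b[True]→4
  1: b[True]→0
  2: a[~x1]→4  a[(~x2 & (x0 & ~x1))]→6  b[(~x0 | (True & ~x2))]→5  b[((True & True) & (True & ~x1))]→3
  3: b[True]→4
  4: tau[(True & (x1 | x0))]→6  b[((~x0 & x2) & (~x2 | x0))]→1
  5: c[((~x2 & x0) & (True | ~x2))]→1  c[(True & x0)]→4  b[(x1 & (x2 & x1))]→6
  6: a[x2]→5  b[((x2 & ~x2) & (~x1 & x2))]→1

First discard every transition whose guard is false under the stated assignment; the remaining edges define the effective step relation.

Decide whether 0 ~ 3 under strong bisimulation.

Refine partition for ~:
  round 0: {{0,1,2,3,4,5,6}}
  round 1: {{0,1,2,3},{4},{5,6}}
  round 2: {{0,3},{1},{2},{4},{5,6}}
Fixed point at round 3; 5 class(es).
[0]={0,3}  [3]={0,3}

Answer: BISIMILAR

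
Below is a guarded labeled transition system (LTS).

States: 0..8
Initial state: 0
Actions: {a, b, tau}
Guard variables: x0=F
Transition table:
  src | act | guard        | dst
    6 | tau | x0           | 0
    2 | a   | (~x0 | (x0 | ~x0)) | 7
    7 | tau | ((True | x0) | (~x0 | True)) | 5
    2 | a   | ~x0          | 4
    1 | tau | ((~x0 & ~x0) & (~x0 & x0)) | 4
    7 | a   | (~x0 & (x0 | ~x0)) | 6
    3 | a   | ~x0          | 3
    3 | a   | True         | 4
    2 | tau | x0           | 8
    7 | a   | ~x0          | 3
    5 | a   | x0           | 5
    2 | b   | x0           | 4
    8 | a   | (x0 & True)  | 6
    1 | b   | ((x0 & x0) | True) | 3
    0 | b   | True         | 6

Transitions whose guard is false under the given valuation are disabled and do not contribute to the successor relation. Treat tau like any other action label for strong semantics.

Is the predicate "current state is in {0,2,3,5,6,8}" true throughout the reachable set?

Answer: INVARIANT HOLDS

Working:
Safe = {0,2,3,5,6,8}
Reach set: {0,6}
  0: ✓
  6: ✓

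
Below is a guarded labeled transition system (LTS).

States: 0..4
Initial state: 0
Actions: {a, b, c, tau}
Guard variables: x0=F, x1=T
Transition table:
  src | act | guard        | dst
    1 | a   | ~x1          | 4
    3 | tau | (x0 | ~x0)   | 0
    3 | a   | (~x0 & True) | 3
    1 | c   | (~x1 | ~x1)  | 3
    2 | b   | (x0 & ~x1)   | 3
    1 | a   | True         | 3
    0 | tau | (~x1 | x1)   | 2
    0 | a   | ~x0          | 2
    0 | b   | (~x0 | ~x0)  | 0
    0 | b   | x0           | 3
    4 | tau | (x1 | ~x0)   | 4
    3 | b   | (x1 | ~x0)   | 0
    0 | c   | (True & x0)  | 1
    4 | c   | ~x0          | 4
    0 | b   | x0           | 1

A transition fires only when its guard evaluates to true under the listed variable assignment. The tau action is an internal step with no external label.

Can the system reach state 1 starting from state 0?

Answer: UNREACHABLE

Trace:
After dropping false guards: 9 live edges.
L0 = {0}
L1 = {2}  total {0,2}
Reach set: {0,2}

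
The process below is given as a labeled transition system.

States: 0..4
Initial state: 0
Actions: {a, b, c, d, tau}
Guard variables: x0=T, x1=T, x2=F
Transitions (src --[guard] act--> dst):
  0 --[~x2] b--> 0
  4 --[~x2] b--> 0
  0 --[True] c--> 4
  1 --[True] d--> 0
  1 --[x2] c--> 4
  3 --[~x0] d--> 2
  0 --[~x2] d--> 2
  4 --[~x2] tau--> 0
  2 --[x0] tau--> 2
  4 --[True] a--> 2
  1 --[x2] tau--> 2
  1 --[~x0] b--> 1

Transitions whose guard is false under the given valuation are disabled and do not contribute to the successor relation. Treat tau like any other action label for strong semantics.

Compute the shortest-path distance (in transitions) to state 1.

Breadth-first toward 1:
  Layer 0: {0}
  Layer 1: {2,4}
1 never appears.

Answer: UNREACHABLE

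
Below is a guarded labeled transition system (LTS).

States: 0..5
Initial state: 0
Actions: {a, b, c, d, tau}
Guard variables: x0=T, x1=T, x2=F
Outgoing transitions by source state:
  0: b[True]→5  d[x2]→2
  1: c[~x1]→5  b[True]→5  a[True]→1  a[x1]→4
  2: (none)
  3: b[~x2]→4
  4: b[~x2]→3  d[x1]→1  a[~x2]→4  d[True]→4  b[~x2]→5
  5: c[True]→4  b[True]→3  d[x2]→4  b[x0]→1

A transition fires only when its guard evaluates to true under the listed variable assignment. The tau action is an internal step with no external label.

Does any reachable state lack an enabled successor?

R = {0,1,3,4,5}
  0: b→5  [1 exit(s)]
  1: a→1  a→4  b→5  [3 exit(s)]
  3: b→4  [1 exit(s)]
  4: a→4  b→3  b→5  d→1  d→4  [5 exit(s)]
  5: b→1  b→3  c→4  [3 exit(s)]

Answer: DEADLOCK-FREE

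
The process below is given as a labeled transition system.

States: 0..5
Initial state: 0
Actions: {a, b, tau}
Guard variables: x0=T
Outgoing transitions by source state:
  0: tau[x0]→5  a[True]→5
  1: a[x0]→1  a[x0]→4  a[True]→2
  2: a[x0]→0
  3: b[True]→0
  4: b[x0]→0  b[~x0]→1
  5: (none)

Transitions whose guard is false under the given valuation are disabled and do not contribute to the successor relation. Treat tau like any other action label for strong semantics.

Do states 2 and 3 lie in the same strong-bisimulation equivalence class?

Answer: NOT BISIMILAR

Trace:
Compute ~ classes (split until stable):
  P[0] = {{0,1,2,3,4,5}}
  P[1] = {{0},{1,2},{3,4},{5}}
  P[2] = {{0},{1},{2},{3,4},{5}}
Fixed point at round 3; 5 class(es).
class of 2: {2}; class of 3: {3,4}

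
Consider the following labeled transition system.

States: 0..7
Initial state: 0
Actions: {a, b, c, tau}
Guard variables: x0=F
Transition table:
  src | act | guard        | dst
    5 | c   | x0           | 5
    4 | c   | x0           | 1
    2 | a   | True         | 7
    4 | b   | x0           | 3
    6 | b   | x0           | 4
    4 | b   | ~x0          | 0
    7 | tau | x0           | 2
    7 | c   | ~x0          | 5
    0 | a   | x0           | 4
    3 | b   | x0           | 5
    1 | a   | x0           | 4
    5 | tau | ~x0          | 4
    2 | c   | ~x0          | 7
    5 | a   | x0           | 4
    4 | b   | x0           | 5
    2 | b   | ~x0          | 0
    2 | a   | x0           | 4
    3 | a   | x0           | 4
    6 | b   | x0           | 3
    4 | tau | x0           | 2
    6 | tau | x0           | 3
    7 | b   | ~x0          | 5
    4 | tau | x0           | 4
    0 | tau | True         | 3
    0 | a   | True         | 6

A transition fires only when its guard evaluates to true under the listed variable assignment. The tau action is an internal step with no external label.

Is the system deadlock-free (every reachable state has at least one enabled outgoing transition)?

R = {0,3,6}
  0: a→6  tau→3  [2 exit(s)]
  3: ∅  [deadlock]
  6: ∅  [deadlock]
Path to 3: tau

Answer: DEADLOCK at state 3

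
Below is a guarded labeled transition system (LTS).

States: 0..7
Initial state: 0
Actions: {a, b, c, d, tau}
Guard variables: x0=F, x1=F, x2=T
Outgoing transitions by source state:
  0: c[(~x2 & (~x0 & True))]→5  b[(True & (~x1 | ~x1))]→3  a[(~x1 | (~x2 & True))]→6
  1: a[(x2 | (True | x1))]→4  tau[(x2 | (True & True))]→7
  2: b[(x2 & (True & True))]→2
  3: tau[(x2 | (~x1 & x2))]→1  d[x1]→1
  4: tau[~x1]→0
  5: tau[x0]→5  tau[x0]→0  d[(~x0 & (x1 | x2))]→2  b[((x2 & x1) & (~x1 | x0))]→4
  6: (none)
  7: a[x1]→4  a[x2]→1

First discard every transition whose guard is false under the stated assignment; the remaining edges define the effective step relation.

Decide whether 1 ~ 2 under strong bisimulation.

Answer: NOT BISIMILAR

Analysis:
Refine partition for ~:
  round 0: {{0,1,2,3,4,5,6,7}}
  round 1: {{0},{1},{2},{3,4},{5},{6},{7}}
  round 2: {{0},{1},{2},{3},{4},{5},{6},{7}}
Fixed point at round 3; 8 class(es).
1∈{1}, 2∈{2}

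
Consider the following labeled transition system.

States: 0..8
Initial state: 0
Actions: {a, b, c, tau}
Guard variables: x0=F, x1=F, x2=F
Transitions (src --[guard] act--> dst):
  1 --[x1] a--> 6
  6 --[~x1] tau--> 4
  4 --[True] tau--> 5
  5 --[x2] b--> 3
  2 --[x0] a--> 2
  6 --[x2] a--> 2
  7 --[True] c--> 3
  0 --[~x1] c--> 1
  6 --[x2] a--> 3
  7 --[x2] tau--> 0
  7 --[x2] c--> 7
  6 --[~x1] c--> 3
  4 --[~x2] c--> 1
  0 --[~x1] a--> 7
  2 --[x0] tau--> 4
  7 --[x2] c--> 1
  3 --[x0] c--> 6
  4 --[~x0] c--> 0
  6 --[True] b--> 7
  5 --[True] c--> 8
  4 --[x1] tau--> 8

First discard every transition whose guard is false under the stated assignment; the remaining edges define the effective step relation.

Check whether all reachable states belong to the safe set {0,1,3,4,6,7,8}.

Answer: INVARIANT HOLDS

Trace:
Inv-set: {0,1,3,4,6,7,8}
Reachable = {0,1,3,7}
  0: ok
  1: ok
  3: ok
  7: ok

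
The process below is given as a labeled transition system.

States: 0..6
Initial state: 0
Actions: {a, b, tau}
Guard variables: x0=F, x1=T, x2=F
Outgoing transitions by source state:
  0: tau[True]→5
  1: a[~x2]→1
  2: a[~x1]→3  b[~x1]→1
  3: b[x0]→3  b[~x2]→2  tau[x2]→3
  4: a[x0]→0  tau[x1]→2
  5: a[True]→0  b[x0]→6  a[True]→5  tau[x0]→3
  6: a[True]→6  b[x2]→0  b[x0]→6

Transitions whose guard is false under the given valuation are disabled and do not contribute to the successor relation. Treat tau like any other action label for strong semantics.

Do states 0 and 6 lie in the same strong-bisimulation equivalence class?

Compute ~ classes (split until stable):
  π0 = {{0,1,2,3,4,5,6}}
  π1 = {{0,4},{1,5,6},{2},{3}}
  π2 = {{0},{1,6},{2},{3},{4},{5}}
stable after 3 split(s): 6 block(s)
[0]={0}  [6]={1,6}

Answer: NOT BISIMILAR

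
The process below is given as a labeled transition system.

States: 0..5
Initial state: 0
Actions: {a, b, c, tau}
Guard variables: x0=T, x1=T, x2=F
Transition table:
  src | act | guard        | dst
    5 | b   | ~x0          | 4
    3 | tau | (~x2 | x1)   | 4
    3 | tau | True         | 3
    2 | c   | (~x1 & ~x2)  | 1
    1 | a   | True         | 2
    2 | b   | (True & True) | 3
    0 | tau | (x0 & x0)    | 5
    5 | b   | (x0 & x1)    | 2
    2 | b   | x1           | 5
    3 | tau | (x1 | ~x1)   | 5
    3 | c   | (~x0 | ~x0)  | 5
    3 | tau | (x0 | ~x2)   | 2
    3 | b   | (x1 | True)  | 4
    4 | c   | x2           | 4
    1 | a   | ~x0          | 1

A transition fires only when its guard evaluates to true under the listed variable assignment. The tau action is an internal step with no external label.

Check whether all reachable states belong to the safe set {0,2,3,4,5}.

Answer: INVARIANT HOLDS

Trace:
Allowed set {0,2,3,4,5}
Reach set: {0,2,3,4,5}
  0: ok
  2: ok
  3: ok
  4: ok
  5: ok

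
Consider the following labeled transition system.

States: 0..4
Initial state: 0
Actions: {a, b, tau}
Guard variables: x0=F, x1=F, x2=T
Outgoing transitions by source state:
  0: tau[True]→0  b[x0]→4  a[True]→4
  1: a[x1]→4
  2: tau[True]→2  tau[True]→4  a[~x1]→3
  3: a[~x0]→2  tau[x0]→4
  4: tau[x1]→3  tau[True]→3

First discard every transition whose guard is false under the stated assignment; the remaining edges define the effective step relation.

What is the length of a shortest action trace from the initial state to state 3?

Breadth-first toward 3:
  L0 = {0}
  L1 = {4}
  L2 = {3}
first hit 3 at d=2 via a·tau

Answer: 2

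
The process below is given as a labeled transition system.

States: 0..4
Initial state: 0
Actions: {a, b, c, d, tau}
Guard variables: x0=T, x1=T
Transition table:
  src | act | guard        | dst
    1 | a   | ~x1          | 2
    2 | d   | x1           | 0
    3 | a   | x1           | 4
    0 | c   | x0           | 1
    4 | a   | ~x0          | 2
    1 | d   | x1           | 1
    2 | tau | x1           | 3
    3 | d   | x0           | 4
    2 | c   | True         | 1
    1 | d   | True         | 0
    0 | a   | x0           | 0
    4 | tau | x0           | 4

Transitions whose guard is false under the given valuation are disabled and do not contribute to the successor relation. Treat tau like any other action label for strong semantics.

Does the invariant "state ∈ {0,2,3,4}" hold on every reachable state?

Safe = {0,2,3,4}
R = {0,1}
  0: ok
  1: outside
witness against invariant: c → 1

Answer: INVARIANT VIOLATED at state 1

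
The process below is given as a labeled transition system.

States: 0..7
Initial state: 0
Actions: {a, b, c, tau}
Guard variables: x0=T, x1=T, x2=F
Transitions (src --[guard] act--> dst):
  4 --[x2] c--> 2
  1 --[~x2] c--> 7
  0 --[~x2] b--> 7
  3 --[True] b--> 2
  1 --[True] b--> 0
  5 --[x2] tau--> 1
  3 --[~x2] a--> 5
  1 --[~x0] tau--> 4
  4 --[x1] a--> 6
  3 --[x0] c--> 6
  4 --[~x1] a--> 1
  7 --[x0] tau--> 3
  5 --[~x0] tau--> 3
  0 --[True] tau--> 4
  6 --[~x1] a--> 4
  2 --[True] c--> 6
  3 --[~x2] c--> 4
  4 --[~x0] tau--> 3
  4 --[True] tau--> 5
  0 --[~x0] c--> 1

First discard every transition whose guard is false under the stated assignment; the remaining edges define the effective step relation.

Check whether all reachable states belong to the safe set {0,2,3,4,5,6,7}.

Answer: INVARIANT HOLDS

Trace:
Allowed set {0,2,3,4,5,6,7}
R = {0,2,3,4,5,6,7}
  0: ok
  2: ok
  3: ok
  4: ok
  5: ok
  6: ok
  7: ok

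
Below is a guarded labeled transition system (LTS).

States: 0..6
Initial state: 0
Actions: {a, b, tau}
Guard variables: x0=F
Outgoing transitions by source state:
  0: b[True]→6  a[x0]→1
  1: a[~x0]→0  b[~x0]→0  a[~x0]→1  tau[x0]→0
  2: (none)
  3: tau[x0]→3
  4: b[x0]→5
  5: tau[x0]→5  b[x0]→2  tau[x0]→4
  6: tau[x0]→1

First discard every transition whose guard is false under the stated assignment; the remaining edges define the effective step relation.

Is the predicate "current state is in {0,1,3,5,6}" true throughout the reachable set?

Answer: INVARIANT HOLDS

Analysis:
Allowed set {0,1,3,5,6}
Reach set: {0,6}
  0: safe
  6: safe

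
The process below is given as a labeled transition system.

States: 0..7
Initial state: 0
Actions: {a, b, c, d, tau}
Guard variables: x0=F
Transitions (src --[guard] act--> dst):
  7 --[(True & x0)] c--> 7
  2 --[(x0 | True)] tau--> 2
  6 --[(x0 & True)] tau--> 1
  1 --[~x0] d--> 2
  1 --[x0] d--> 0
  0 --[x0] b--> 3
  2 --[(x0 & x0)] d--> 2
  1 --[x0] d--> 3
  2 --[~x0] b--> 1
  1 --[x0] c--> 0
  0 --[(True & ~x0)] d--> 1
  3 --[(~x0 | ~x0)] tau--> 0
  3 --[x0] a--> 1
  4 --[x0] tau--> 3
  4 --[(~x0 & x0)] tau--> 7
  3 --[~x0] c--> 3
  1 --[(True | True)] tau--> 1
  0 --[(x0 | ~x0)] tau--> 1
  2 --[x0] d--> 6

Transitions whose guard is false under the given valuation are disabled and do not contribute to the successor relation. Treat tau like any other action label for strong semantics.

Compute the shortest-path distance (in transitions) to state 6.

BFS to 6:
  Layer 0: {0}
  Layer 1: {1}
  Layer 2: {2}
6 never appears.

Answer: UNREACHABLE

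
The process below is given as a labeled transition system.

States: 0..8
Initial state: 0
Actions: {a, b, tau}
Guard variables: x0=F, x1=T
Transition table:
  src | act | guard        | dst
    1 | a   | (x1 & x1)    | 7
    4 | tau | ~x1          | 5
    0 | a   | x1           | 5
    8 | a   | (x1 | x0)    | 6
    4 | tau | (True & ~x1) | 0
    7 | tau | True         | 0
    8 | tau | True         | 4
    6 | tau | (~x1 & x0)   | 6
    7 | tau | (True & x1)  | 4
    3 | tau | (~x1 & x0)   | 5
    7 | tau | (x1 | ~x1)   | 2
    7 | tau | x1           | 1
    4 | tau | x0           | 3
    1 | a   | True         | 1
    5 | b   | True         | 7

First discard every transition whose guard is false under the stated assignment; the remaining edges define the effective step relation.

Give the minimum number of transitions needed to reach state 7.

Answer: 2

Analysis:
Layered search for 7:
  L0 = {0}
  L1 = {5}
  L2 = {7}
first hit 7 at d=2 via a·b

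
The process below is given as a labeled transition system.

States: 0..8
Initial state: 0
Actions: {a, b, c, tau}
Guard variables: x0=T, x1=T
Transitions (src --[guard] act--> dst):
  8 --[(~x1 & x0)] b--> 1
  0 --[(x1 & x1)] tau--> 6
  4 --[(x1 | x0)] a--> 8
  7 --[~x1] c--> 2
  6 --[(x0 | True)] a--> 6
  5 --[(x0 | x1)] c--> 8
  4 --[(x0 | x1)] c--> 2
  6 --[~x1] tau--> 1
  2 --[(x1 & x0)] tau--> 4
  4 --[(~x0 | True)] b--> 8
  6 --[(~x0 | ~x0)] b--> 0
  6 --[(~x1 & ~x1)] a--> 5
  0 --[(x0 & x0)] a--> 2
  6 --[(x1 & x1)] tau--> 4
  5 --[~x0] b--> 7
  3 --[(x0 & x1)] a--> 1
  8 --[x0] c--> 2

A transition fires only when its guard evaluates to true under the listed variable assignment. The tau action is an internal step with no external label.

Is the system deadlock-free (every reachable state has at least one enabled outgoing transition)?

Answer: DEADLOCK-FREE

Trace:
R = {0,2,4,6,8}
  0: a→2  tau→6  [2 exit(s)]
  2: tau→4  [1 exit(s)]
  4: a→8  b→8  c→2  [3 exit(s)]
  6: a→6  tau→4  [2 exit(s)]
  8: c→2  [1 exit(s)]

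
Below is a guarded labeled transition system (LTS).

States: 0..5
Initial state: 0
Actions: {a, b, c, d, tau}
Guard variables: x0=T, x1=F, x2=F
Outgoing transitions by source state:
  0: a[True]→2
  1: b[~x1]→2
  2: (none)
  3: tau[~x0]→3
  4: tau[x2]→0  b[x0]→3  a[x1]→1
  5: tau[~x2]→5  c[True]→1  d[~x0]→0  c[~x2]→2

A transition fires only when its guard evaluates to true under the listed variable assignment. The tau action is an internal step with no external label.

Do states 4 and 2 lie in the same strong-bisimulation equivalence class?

Answer: NOT BISIMILAR

Working:
Refine partition for ~:
  π0 = {{0,1,2,3,4,5}}
  π1 = {{0},{1,4},{2,3},{5}}
stable after 2 split(s): 4 block(s)
class of 4: {1,4}; class of 2: {2,3}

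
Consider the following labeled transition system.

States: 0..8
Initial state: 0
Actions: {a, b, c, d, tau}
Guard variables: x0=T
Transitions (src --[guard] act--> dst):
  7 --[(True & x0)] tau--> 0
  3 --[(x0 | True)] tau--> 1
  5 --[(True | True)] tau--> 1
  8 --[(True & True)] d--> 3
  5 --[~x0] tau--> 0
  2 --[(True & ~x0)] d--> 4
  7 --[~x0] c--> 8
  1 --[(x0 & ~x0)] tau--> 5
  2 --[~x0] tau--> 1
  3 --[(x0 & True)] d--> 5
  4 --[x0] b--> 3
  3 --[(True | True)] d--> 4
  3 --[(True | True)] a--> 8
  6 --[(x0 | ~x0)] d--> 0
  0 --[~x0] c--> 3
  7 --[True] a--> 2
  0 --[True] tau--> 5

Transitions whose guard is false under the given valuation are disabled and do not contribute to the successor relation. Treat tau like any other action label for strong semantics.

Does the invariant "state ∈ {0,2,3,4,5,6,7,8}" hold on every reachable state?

Safe = {0,2,3,4,5,6,7,8}
Reachable = {0,1,5}
  0: ✓
  1: VIOLATES
  5: ✓
counterexample path to 1: tau·tau

Answer: INVARIANT VIOLATED at state 1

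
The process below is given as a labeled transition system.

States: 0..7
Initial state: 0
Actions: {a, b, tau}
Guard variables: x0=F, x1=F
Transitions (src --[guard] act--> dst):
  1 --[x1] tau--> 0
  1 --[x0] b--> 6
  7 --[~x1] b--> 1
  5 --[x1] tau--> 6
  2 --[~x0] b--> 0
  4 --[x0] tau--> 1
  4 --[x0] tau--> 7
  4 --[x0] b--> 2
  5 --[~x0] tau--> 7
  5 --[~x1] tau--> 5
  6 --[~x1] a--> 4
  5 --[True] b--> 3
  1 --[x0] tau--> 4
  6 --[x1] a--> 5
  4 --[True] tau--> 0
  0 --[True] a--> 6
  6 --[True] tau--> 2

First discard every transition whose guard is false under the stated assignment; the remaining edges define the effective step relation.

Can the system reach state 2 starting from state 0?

After dropping false guards: 9 live edges.
L0 = {0}
L1 = {6}  total {0,6}
L2 = {2,4}  total {0,2,4,6}
Reach set: {0,2,4,6}
Path to 2: a·tau

Answer: REACHABLE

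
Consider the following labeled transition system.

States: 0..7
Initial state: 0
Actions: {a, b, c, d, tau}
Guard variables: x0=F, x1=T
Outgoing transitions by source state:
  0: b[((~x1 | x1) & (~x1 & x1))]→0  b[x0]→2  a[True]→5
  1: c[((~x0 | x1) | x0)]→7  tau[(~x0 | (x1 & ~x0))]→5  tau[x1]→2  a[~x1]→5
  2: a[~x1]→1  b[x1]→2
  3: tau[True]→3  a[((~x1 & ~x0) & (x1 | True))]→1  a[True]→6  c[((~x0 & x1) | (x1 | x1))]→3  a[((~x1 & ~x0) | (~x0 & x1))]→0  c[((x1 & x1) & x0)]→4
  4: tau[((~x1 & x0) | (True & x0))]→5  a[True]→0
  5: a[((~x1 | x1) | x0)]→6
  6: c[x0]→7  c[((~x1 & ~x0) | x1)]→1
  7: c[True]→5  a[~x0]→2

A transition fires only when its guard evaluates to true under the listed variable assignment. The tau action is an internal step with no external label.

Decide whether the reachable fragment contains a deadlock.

R = {0,1,2,5,6,7}
  0: a→5  [1 out]
  1: c→7  tau→2  tau→5  [3 out]
  2: b→2  [1 out]
  5: a→6  [1 out]
  6: c→1  [1 out]
  7: a→2  c→5  [2 out]

Answer: DEADLOCK-FREE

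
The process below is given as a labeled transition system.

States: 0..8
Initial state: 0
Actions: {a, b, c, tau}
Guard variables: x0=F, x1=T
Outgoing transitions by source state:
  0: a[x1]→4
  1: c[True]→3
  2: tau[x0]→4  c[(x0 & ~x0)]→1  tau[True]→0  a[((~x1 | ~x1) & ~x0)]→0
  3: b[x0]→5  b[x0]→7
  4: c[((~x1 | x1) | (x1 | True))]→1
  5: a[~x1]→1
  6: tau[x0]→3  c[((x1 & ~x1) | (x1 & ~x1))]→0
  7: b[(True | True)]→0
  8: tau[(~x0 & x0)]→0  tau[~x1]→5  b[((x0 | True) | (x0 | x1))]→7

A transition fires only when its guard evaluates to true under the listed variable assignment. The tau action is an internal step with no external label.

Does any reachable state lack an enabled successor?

Answer: DEADLOCK at state 3

Analysis:
Reach set: {0,1,3,4}
  0: a→4  [deg 1]
  1: c→3  [deg 1]
  3: ∅  [STUCK]
  4: c→1  [deg 1]
witness 3: a·c·c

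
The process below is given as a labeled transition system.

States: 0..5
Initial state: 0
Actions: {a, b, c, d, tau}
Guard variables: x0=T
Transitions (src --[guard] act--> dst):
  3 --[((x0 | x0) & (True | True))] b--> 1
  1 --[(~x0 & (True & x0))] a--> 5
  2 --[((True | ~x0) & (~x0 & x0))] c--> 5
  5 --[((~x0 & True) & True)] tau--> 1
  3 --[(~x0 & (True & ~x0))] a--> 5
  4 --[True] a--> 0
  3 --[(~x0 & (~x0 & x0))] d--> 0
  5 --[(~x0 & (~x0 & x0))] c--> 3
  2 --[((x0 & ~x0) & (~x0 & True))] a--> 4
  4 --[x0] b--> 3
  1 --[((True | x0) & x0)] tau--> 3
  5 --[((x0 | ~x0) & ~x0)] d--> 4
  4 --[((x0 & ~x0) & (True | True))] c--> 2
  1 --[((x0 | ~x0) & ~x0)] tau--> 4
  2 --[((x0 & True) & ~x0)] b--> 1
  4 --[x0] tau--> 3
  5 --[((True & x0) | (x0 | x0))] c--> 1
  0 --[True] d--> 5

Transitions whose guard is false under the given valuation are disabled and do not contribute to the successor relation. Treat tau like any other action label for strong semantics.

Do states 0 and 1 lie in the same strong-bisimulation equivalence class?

Answer: NOT BISIMILAR

Working:
Bisimulation quotient by refinement:
  P[0] = {{0,1,2,3,4,5}}
  P[1] = {{0},{1},{2},{3},{4},{5}}
6 equivalence class(es) (converged in 2)
[0]={0}  [1]={1}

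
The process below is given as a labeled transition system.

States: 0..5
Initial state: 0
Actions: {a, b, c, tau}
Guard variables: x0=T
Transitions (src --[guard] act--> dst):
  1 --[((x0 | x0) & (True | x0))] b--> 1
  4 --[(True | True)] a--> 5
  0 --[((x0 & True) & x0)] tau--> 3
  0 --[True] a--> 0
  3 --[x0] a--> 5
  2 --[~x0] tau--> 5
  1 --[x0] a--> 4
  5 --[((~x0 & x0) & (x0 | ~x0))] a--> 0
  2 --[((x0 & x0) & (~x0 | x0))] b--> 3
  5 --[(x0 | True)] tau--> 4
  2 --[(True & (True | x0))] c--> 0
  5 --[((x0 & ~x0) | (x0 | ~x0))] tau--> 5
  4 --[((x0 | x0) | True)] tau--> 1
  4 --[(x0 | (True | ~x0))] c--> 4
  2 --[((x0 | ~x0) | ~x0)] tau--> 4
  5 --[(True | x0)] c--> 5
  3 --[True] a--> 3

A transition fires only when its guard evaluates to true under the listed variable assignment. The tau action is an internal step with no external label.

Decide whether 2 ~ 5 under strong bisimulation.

Answer: NOT BISIMILAR

Working:
Refine partition for ~:
  P[0] = {{0,1,2,3,4,5}}
  P[1] = {{0},{1},{2},{3},{4},{5}}
6 equivalence class(es) (converged in 2)
class of 2: {2}; class of 5: {5}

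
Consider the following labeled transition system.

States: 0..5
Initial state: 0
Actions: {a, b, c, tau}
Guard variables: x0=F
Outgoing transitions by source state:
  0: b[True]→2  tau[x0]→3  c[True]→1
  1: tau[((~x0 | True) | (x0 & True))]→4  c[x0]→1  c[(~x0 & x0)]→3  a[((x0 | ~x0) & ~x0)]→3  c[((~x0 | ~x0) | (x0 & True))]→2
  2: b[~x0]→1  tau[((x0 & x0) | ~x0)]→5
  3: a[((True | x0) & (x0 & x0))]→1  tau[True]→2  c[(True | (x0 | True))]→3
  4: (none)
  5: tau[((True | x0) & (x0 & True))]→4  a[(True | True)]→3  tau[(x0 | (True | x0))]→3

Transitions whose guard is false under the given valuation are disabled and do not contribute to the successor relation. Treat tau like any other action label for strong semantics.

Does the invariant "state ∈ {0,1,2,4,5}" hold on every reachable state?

Inv-set: {0,1,2,4,5}
R = {0,1,2,3,4,5}
  0: ok
  1: ok
  2: ok
  3: VIOLATES
  4: ok
  5: ok
witness against invariant: c·a → 3

Answer: INVARIANT VIOLATED at state 3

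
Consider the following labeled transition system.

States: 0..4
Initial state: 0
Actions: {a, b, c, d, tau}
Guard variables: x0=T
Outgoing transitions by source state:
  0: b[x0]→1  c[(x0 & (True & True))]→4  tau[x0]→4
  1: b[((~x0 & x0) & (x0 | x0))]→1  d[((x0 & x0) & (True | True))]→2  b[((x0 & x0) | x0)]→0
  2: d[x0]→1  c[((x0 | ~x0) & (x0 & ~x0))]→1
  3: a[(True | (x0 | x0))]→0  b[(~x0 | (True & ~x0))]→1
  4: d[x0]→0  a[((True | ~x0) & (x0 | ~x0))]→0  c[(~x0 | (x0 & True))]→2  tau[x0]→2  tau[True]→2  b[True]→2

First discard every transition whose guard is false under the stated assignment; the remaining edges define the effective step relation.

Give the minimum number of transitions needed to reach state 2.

Breadth-first toward 2:
  L0 = {0}
  L1 = {1,4}
  L2 = {2}
depth(2)=2, e.g. b·d

Answer: 2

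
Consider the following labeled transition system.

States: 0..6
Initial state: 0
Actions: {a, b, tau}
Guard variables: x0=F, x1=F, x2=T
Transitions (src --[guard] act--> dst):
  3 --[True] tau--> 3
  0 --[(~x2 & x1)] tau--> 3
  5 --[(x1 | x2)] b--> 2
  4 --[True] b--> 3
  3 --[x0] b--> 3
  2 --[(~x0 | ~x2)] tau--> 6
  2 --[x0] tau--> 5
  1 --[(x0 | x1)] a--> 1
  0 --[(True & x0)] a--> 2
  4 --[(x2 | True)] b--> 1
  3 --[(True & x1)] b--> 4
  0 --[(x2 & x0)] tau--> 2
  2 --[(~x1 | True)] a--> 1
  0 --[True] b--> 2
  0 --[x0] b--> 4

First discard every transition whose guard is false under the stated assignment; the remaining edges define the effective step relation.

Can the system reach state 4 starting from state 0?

After dropping false guards: 7 live edges.
L0 = {0}
L1 = {2}  total {0,2}
L2 = {1,6}  total {0,1,2,6}
Reach set: {0,1,2,6}

Answer: UNREACHABLE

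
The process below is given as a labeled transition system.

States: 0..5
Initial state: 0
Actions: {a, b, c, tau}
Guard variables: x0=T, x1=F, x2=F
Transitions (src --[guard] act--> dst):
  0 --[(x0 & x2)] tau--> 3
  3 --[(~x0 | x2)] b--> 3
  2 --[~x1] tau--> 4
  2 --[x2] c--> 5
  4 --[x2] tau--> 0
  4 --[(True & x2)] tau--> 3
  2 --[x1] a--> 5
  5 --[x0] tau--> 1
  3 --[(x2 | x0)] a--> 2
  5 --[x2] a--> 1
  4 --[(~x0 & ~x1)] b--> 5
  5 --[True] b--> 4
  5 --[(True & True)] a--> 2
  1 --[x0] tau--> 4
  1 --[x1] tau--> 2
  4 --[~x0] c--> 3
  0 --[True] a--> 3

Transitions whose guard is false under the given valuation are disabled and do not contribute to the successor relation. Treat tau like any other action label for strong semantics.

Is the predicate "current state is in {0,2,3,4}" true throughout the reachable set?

Allowed set {0,2,3,4}
Reach set: {0,2,3,4}
  0: ✓
  2: ✓
  3: ✓
  4: ✓

Answer: INVARIANT HOLDS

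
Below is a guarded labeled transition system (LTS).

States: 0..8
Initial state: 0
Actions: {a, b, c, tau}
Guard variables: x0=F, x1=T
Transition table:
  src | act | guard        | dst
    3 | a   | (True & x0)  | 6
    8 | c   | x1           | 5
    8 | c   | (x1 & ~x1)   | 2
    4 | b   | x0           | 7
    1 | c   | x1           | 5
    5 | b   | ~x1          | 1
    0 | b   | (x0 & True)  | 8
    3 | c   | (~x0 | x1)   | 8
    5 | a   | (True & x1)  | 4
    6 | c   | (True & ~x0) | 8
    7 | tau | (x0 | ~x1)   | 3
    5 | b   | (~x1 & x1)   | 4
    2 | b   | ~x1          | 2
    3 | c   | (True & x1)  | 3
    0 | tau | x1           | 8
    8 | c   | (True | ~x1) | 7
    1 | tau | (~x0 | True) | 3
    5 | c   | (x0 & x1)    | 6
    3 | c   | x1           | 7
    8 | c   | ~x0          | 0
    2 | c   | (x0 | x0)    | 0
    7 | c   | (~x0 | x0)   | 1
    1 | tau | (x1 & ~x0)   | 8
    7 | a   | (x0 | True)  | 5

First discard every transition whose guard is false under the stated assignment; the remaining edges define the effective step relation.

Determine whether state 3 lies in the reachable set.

14 transition(s) survive guard evaluation.
depth 0: {0}
depth 1: {8}  total {0,8}
depth 2: {5,7}  total {0,5,7,8}
depth 3: {1,4}  total {0,1,4,5,7,8}
depth 4: {3}  total {0,1,3,4,5,7,8}
R = {0,1,3,4,5,7,8}
trace reaching 3: tau·c·c·tau

Answer: REACHABLE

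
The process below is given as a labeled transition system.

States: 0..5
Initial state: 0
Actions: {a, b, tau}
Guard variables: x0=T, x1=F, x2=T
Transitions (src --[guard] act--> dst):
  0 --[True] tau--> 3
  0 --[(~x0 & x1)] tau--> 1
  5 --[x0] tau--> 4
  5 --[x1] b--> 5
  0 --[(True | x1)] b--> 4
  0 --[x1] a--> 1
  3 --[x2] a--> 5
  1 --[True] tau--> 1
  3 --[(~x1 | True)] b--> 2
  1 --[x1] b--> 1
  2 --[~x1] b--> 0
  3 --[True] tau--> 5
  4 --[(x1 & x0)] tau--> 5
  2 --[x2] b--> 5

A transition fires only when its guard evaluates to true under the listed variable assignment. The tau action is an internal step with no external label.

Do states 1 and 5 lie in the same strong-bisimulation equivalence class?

Answer: NOT BISIMILAR

Analysis:
Refine partition for ~:
  π0 = {{0,1,2,3,4,5}}
  π1 = {{0},{1,5},{2},{3},{4}}
  π2 = {{0},{1},{2},{3},{4},{5}}
6 equivalence class(es) (converged in 3)
1∈{1}, 5∈{5}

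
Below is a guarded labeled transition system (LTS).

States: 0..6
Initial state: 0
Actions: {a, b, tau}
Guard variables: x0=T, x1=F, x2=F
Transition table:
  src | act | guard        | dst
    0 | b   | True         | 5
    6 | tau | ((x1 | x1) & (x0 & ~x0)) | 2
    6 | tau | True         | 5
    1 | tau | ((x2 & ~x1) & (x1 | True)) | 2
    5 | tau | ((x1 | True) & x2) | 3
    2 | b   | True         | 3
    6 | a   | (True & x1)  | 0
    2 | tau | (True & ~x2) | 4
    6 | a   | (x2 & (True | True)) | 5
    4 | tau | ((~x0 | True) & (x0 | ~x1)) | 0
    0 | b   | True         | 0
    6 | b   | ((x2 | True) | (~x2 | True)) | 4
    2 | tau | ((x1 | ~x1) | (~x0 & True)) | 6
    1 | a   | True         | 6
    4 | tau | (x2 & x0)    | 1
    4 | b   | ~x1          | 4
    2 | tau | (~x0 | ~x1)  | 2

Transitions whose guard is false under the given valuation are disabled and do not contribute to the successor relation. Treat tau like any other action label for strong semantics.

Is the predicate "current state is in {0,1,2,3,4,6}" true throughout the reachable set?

Safe = {0,1,2,3,4,6}
R = {0,5}
  0: ok
  5: VIOLATES
witness against invariant: b → 5

Answer: INVARIANT VIOLATED at state 5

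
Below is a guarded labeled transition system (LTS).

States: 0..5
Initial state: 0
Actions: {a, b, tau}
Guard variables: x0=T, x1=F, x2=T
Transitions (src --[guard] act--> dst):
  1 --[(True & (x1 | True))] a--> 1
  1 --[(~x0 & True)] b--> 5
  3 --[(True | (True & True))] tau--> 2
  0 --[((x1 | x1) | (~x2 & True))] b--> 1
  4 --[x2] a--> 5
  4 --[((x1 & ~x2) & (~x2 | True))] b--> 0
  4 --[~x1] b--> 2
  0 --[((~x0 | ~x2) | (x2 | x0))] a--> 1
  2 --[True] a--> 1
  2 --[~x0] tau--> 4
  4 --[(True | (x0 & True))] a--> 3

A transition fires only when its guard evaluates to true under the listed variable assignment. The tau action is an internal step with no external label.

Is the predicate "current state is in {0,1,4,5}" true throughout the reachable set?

Answer: INVARIANT HOLDS

Working:
Safe = {0,1,4,5}
Reachable = {0,1}
  0: safe
  1: safe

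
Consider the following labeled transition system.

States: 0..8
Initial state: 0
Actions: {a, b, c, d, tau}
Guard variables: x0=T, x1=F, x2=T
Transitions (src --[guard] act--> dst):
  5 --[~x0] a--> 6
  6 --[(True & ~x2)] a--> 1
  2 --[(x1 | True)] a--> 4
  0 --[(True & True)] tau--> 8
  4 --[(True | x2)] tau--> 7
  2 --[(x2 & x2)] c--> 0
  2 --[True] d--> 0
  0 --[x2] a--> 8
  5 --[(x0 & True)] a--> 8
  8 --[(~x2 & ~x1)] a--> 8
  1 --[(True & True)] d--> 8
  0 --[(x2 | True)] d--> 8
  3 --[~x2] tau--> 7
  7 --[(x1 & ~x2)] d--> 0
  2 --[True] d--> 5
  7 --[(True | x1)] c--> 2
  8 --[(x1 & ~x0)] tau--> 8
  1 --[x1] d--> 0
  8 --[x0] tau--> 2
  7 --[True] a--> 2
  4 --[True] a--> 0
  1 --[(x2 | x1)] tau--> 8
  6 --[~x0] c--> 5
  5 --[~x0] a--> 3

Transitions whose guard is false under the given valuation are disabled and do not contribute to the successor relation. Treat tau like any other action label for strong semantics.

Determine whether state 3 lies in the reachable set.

Answer: UNREACHABLE

Analysis:
15 transition(s) survive guard evaluation.
depth 0: {0}
depth 1: {8}  total {0,8}
depth 2: {2}  total {0,2,8}
depth 3: {4,5}  total {0,2,4,5,8}
depth 4: {7}  total {0,2,4,5,7,8}
Reach set: {0,2,4,5,7,8}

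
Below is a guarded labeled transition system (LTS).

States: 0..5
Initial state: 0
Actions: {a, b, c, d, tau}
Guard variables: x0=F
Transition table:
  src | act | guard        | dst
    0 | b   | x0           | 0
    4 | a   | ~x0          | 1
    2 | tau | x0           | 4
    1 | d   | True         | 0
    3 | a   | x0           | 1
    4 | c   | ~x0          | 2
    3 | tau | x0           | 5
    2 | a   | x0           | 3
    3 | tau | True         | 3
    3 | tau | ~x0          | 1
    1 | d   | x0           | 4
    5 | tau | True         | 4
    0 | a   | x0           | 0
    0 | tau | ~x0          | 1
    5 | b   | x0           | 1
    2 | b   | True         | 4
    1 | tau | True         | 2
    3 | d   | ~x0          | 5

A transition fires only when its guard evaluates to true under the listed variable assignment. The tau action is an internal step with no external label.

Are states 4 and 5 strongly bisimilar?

Bisimulation quotient by refinement:
  P[0] = {{0,1,2,3,4,5}}
  P[1] = {{0,5},{1,3},{2},{4}}
  P[2] = {{0},{1},{2},{3},{4},{5}}
Fixed point at round 3; 6 class(es).
class of 4: {4}; class of 5: {5}

Answer: NOT BISIMILAR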